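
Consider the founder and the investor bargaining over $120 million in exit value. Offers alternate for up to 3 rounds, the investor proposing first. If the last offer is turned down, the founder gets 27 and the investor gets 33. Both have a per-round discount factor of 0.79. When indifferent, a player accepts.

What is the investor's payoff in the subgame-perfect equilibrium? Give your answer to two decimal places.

83.24

Round 3 (the investor proposes): the founder gets 27 if talks fail, so the investor offers 27 and keeps 93.
Round 2 (the founder proposes): the investor can get 93 next round, worth 0.79 × 93 = 73.47 now, so the founder offers 73.47, keeping 46.53.
Round 1 (the investor proposes): the founder can get 46.53 next round, worth 0.79 × 46.53 = 36.7587 now. The investor offers 36.7587 and keeps 120 − 36.7587 = 83.2413.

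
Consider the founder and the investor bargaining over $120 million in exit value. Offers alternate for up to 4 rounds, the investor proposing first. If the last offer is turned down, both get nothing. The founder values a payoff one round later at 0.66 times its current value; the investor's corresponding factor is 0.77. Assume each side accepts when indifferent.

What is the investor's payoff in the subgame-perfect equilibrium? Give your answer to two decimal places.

Round 4 (the founder proposes): the investor will accept anything ≥ 0, so the founder offers 0 and keeps 120.
Round 3 (the investor proposes): the founder can get 120 next round, worth 0.66 × 120 = 79.2 now. The investor offers 79.2 and keeps 120 − 79.2 = 40.8.
Round 2 (the founder proposes): the investor can get 40.8 next round, worth 0.77 × 40.8 = 31.416 now, so the founder offers 31.416, keeping 88.584.
Round 1 (the investor proposes): the founder can get 88.584 next round, worth 0.66 × 88.584 = 58.46544 now. The investor offers 58.46544 and keeps 120 − 58.46544 = 61.53456.

61.53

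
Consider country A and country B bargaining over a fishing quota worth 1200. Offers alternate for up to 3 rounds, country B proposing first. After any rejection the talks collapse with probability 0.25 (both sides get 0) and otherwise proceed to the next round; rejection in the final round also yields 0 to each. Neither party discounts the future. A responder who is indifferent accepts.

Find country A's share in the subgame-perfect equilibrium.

225

Round 3 (country B proposes): rejection yields 0 for country A; country B offers 0 and keeps 1200.
Round 2 (country A proposes): rejecting gives country B an expected 0.75 × 1200 = 900; country A offers that and keeps 300.
Round 1 (country B proposes): rejecting gives country A an expected 0.75 × 300 = 225, so country B offers 225, keeping 975.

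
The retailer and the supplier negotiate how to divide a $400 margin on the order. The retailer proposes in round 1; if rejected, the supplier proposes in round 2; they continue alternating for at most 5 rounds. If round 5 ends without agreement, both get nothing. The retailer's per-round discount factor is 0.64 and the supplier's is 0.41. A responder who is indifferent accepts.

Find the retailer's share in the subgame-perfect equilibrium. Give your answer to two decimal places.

Round 5 (the retailer proposes): rejection yields 0 for the supplier; the retailer offers 0 and keeps 400.
Round 4 (the supplier proposes): the retailer can get 400 next round, worth 0.64 × 400 = 256 now. The supplier offers 256 and keeps 400 − 256 = 144.
Round 3 (the retailer proposes): the supplier can get 144 next round, worth 0.41 × 144 = 59.04 now. The retailer offers 59.04 and keeps 400 − 59.04 = 340.96.
Round 2 (the supplier proposes): the retailer can get 340.96 next round, worth 0.64 × 340.96 = 218.2144 now, so the supplier offers 218.2144, keeping 181.7856.
Round 1 (the retailer proposes): the supplier can get 181.7856 next round, worth 0.41 × 181.7856 = 74.532096 now, so the retailer offers 74.532096, keeping 325.467904.

325.47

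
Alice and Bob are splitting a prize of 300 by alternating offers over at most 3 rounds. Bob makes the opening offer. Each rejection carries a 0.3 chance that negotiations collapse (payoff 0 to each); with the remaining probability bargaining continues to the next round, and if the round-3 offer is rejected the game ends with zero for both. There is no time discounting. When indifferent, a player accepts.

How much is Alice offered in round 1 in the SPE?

Round 3 (Bob proposes): rejection yields 0 for Alice; Bob offers 0 and keeps 300.
Round 2 (Alice proposes): rejecting gives Bob an expected 0.7 × 300 = 210; Alice offers that and keeps 90.
Round 1 (Bob proposes): rejecting gives Alice an expected 0.7 × 90 = 63. Bob offers 63 and keeps 300 − 63 = 237.

63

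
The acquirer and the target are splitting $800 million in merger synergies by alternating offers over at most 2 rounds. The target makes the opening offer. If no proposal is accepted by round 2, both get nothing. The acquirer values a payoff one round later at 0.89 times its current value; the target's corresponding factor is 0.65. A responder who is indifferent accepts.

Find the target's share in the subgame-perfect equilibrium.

88

Round 2 (the acquirer proposes): the target will accept anything ≥ 0, so the acquirer offers 0 and keeps 800.
Round 1 (the target proposes): the acquirer can get 800 next round, worth 0.89 × 800 = 712 now; the target offers that and keeps 88.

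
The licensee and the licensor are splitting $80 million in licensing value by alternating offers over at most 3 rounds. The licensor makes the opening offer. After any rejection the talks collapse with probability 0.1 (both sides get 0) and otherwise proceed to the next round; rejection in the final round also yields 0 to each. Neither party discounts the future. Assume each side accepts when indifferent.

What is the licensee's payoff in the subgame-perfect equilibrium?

By backward induction:
Round 3 (the licensor proposes): the licensee will accept anything ≥ 0, so the licensor offers 0 and keeps 80.
Round 2 (the licensee proposes): rejecting gives the licensor an expected 0.9 × 80 = 72. The licensee offers 72 and keeps 80 − 72 = 8.
Round 1 (the licensor proposes): rejecting gives the licensee an expected 0.9 × 8 = 7.2, so the licensor offers 7.2, keeping 72.8.

7.2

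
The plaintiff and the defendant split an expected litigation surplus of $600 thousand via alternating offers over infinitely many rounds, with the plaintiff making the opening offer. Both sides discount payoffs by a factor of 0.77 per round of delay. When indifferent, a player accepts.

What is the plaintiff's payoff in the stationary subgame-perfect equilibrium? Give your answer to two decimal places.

338.98

In a stationary SPE each proposer offers the other exactly their discounted continuation value.
If the plaintiff keeps x when proposing and the defendant keeps y when proposing, then x = 600 − 0.77y and y = 600 − 0.77x.
Solving: x = 600(1 − 0.77) / (1 − 0.77·0.77) = 138 / 0.4071 ≈ 338.9831.
The defendant gets 600 − 338.9831 ≈ 261.0169.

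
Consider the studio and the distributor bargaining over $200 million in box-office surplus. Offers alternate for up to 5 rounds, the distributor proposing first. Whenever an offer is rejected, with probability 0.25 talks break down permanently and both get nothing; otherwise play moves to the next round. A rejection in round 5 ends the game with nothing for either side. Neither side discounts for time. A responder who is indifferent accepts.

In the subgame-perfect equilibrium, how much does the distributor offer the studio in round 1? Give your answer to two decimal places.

Round 5 (the distributor proposes): the studio will accept anything ≥ 0, so the distributor offers 0 and keeps 200.
Round 4 (the studio proposes): rejecting gives the distributor an expected 0.75 × 200 = 150. The studio offers 150 and keeps 200 − 150 = 50.
Round 3 (the distributor proposes): rejecting gives the studio an expected 0.75 × 50 = 37.5. The distributor offers 37.5 and keeps 200 − 37.5 = 162.5.
Round 2 (the studio proposes): rejecting gives the distributor an expected 0.75 × 162.5 = 121.875. The studio offers 121.875 and keeps 200 − 121.875 = 78.125.
Round 1 (the distributor proposes): rejecting gives the studio an expected 0.75 × 78.125 = 58.59375. The distributor offers 58.59375 and keeps 200 − 58.59375 = 141.40625.

58.59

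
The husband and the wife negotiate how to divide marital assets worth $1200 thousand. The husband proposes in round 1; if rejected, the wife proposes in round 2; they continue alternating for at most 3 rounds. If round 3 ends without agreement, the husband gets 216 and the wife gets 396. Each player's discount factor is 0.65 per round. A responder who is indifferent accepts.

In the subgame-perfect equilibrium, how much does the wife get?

By backward induction:
Round 3 (the husband proposes): the wife gets 396 if talks fail, so the husband offers 396 and keeps 804.
Round 2 (the wife proposes): the husband can get 804 next round, worth 0.65 × 804 = 522.6 now; the wife offers that and keeps 677.4.
Round 1 (the husband proposes): the wife can get 677.4 next round, worth 0.65 × 677.4 = 440.31 now; the husband offers that and keeps 759.69.

440.31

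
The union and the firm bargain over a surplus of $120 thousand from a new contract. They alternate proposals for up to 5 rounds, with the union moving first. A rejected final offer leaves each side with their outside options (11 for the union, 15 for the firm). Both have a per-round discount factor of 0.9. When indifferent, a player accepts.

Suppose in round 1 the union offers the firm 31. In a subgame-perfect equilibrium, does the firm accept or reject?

Accept

Round 5 (the union proposes): the firm gets 15 if talks fail, so the union offers 15 and keeps 105.
Round 4 (the firm proposes): the union can get 105 next round, worth 0.9 × 105 = 94.5 now; the firm offers that and keeps 25.5.
Round 3 (the union proposes): the firm can get 25.5 next round, worth 0.9 × 25.5 = 22.95 now; the union offers that and keeps 97.05.
Round 2 (the firm proposes): the union can get 97.05 next round, worth 0.9 × 97.05 = 87.345 now. The firm offers 87.345 and keeps 120 − 87.345 = 32.655.
So by rejecting in round 1, the firm gets 32.655 next round, worth 0.9 × 32.655 = 29.3895 now.
Offer 31 ≥ 29.3895, so the firm accepts.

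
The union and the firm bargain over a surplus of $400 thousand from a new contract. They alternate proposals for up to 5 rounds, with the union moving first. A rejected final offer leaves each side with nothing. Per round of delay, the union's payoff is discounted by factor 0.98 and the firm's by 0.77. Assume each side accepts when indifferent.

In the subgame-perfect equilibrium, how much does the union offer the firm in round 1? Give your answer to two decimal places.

Round 5 (the union proposes): rejection yields 0 for the firm; the union offers 0 and keeps 400.
Round 4 (the firm proposes): the union can get 400 next round, worth 0.98 × 400 = 392 now; the firm offers that and keeps 8.
Round 3 (the union proposes): the firm can get 8 next round, worth 0.77 × 8 = 6.16 now. The union offers 6.16 and keeps 400 − 6.16 = 393.84.
Round 2 (the firm proposes): the union can get 393.84 next round, worth 0.98 × 393.84 = 385.9632 now, so the firm offers 385.9632, keeping 14.0368.
Round 1 (the union proposes): the firm can get 14.0368 next round, worth 0.77 × 14.0368 = 10.808336 now, so the union offers 10.808336, keeping 389.191664.

10.81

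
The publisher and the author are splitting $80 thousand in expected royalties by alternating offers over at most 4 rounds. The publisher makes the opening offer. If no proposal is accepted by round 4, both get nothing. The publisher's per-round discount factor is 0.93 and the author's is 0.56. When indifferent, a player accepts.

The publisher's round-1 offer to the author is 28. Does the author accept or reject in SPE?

Accept

Work out the author's continuation value if the offer is rejected.
Round 4 (the author proposes): the publisher will accept anything ≥ 0, so the author offers 0 and keeps 80.
Round 3 (the publisher proposes): the author can get 80 next round, worth 0.56 × 80 = 44.8 now, so the publisher offers 44.8, keeping 35.2.
Round 2 (the author proposes): the publisher can get 35.2 next round, worth 0.93 × 35.2 = 32.736 now, so the author offers 32.736, keeping 47.264.
So by rejecting in round 1, the author gets 47.264 next round, worth 0.56 × 47.264 = 26.46784 now.
Offer 28 ≥ 26.46784, so the author accepts.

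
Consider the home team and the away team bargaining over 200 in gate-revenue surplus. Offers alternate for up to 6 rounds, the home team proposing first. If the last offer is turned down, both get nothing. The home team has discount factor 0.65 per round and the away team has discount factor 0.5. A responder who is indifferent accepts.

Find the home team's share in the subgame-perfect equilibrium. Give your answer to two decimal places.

143.06

Round 6 (the away team proposes): the home team will accept anything ≥ 0, so the away team offers 0 and keeps 200.
Round 5 (the home team proposes): the away team can get 200 next round, worth 0.5 × 200 = 100 now; the home team offers that and keeps 100.
Round 4 (the away team proposes): the home team can get 100 next round, worth 0.65 × 100 = 65 now, so the away team offers 65, keeping 135.
Round 3 (the home team proposes): the away team can get 135 next round, worth 0.5 × 135 = 67.5 now; the home team offers that and keeps 132.5.
Round 2 (the away team proposes): the home team can get 132.5 next round, worth 0.65 × 132.5 = 86.125 now; the away team offers that and keeps 113.875.
Round 1 (the home team proposes): the away team can get 113.875 next round, worth 0.5 × 113.875 = 56.9375 now; the home team offers that and keeps 143.0625.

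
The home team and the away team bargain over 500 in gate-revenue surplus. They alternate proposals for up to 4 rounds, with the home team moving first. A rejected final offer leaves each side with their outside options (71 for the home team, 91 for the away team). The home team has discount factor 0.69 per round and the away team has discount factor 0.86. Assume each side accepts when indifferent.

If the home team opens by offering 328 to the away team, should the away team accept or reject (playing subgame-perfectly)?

Reject

Round 4 (the away team proposes): the home team gets 71 if talks fail, so the away team offers 71 and keeps 429.
Round 3 (the home team proposes): the away team can get 429 next round, worth 0.86 × 429 = 368.94 now. The home team offers 368.94 and keeps 500 − 368.94 = 131.06.
Round 2 (the away team proposes): the home team can get 131.06 next round, worth 0.69 × 131.06 = 90.4314 now. The away team offers 90.4314 and keeps 500 − 90.4314 = 409.5686.
So by rejecting in round 1, the away team gets 409.5686 next round, worth 0.86 × 409.5686 = 352.228996 now.
Offer 328 < 352.228996, so the away team rejects.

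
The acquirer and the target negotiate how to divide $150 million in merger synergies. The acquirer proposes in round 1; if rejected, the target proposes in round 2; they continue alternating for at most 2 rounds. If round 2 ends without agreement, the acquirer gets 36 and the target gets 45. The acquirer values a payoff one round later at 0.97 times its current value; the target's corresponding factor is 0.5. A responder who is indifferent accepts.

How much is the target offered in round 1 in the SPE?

Round 2 (the target proposes): the acquirer gets 36 if talks fail, so the target offers 36 and keeps 114.
Round 1 (the acquirer proposes): the target can get 114 next round, worth 0.5 × 114 = 57 now. The acquirer offers 57 and keeps 150 − 57 = 93.

57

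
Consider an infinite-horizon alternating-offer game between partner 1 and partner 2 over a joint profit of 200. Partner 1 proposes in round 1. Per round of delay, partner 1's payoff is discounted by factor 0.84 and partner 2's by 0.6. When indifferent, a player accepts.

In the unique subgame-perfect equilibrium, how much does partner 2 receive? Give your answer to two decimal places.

In a stationary SPE each proposer offers the other exactly their discounted continuation value.
If partner 1 keeps x when proposing and partner 2 keeps y when proposing, then x = 200 − 0.6y and y = 200 − 0.84x.
Solving: x = 200(1 − 0.6) / (1 − 0.84·0.6) = 80 / 0.496 ≈ 161.2903.
Partner 2 gets 200 − 161.2903 ≈ 38.7097.

38.71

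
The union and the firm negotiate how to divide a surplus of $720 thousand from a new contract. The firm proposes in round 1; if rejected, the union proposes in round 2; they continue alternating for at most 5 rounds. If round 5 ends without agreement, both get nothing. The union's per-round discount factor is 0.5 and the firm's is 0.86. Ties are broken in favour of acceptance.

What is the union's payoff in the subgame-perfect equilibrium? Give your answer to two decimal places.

72.07

Solve by backward induction from round 5.
Round 5 (the firm proposes): the union will accept anything ≥ 0, so the firm offers 0 and keeps 720.
Round 4 (the union proposes): the firm can get 720 next round, worth 0.86 × 720 = 619.2 now, so the union offers 619.2, keeping 100.8.
Round 3 (the firm proposes): the union can get 100.8 next round, worth 0.5 × 100.8 = 50.4 now; the firm offers that and keeps 669.6.
Round 2 (the union proposes): the firm can get 669.6 next round, worth 0.86 × 669.6 = 575.856 now; the union offers that and keeps 144.144.
Round 1 (the firm proposes): the union can get 144.144 next round, worth 0.5 × 144.144 = 72.072 now, so the firm offers 72.072, keeping 647.928.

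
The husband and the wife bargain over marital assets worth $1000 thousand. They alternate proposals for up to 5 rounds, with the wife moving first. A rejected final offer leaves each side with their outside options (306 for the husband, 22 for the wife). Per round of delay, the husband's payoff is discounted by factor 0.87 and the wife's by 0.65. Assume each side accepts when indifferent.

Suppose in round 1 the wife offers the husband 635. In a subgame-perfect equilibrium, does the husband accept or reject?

Work out the husband's continuation value if the offer is rejected.
Round 5 (the wife proposes): the husband gets 306 if talks fail, so the wife offers 306 and keeps 694.
Round 4 (the husband proposes): the wife can get 694 next round, worth 0.65 × 694 = 451.1 now; the husband offers that and keeps 548.9.
Round 3 (the wife proposes): the husband can get 548.9 next round, worth 0.87 × 548.9 = 477.543 now. The wife offers 477.543 and keeps 1000 − 477.543 = 522.457.
Round 2 (the husband proposes): the wife can get 522.457 next round, worth 0.65 × 522.457 = 339.59705 now; the husband offers that and keeps 660.40295.
So by rejecting in round 1, the husband gets 660.40295 next round, worth 0.87 × 660.40295 = 574.5505665 now.
Offer 635 ≥ 574.5505665, so the husband accepts.

Accept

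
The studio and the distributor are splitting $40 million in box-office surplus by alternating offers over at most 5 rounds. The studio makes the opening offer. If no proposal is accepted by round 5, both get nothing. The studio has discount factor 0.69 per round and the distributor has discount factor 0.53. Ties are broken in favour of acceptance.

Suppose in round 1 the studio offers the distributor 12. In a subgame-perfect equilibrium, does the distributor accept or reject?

Work out the distributor's continuation value if the offer is rejected.
Round 5 (the studio proposes): rejection yields 0 for the distributor; the studio offers 0 and keeps 40.
Round 4 (the distributor proposes): the studio can get 40 next round, worth 0.69 × 40 = 27.6 now; the distributor offers that and keeps 12.4.
Round 3 (the studio proposes): the distributor can get 12.4 next round, worth 0.53 × 12.4 = 6.572 now; the studio offers that and keeps 33.428.
Round 2 (the distributor proposes): the studio can get 33.428 next round, worth 0.69 × 33.428 = 23.06532 now, so the distributor offers 23.06532, keeping 16.93468.
So by rejecting in round 1, the distributor gets 16.93468 next round, worth 0.53 × 16.93468 = 8.9753804 now.
Offer 12 ≥ 8.9753804, so the distributor accepts.

Accept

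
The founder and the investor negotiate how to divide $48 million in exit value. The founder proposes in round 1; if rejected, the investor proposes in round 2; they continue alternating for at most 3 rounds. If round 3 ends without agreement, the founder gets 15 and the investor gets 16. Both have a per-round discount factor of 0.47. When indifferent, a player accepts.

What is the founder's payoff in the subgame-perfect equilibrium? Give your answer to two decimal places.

Work backward from the last round.
Round 3 (the founder proposes): the investor gets 16 if talks fail, so the founder offers 16 and keeps 32.
Round 2 (the investor proposes): the founder can get 32 next round, worth 0.47 × 32 = 15.04 now, so the investor offers 15.04, keeping 32.96.
Round 1 (the founder proposes): the investor can get 32.96 next round, worth 0.47 × 32.96 = 15.4912 now, so the founder offers 15.4912, keeping 32.5088.

32.51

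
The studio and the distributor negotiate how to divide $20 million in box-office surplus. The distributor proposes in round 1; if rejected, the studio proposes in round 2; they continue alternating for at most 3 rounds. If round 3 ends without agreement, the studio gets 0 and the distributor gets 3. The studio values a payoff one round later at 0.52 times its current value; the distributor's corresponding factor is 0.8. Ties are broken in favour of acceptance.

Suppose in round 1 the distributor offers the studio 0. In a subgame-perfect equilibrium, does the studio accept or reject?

Round 3 (the distributor proposes): rejection yields 0 for the studio; the distributor offers 0 and keeps 20.
Round 2 (the studio proposes): the distributor can get 20 next round, worth 0.8 × 20 = 16 now. The studio offers 16 and keeps 20 − 16 = 4.
So by rejecting in round 1, the studio gets 4 next round, worth 0.52 × 4 = 2.08 now.
Offer 0 < 2.08, so the studio rejects.

Reject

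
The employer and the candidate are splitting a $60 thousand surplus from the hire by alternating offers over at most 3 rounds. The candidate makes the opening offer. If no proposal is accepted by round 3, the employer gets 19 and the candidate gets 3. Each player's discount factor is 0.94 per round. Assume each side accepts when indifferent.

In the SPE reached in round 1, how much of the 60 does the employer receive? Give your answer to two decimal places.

20.17

By backward induction:
Round 3 (the candidate proposes): the employer gets 19 if talks fail, so the candidate offers 19 and keeps 41.
Round 2 (the employer proposes): the candidate can get 41 next round, worth 0.94 × 41 = 38.54 now, so the employer offers 38.54, keeping 21.46.
Round 1 (the candidate proposes): the employer can get 21.46 next round, worth 0.94 × 21.46 = 20.1724 now. The candidate offers 20.1724 and keeps 60 − 20.1724 = 39.8276.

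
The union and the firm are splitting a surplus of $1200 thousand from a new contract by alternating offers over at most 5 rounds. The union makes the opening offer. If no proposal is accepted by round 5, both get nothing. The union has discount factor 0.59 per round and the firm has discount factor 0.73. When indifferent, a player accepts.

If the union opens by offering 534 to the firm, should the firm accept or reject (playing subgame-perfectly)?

Accept

Round 5 (the union proposes): rejection yields 0 for the firm; the union offers 0 and keeps 1200.
Round 4 (the firm proposes): the union can get 1200 next round, worth 0.59 × 1200 = 708 now, so the firm offers 708, keeping 492.
Round 3 (the union proposes): the firm can get 492 next round, worth 0.73 × 492 = 359.16 now. The union offers 359.16 and keeps 1200 − 359.16 = 840.84.
Round 2 (the firm proposes): the union can get 840.84 next round, worth 0.59 × 840.84 = 496.0956 now, so the firm offers 496.0956, keeping 703.9044.
So by rejecting in round 1, the firm gets 703.9044 next round, worth 0.73 × 703.9044 = 513.850212 now.
Offer 534 ≥ 513.850212, so the firm accepts.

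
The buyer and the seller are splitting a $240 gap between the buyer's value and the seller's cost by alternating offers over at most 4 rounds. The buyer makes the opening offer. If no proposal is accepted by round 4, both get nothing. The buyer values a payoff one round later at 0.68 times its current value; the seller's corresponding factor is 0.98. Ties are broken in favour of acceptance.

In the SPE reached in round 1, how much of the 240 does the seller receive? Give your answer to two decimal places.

232.00

Work backward from the last round.
Round 4 (the seller proposes): rejection yields 0 for the buyer; the seller offers 0 and keeps 240.
Round 3 (the buyer proposes): the seller can get 240 next round, worth 0.98 × 240 = 235.2 now; the buyer offers that and keeps 4.8.
Round 2 (the seller proposes): the buyer can get 4.8 next round, worth 0.68 × 4.8 = 3.264 now; the seller offers that and keeps 236.736.
Round 1 (the buyer proposes): the seller can get 236.736 next round, worth 0.98 × 236.736 = 232.00128 now, so the buyer offers 232.00128, keeping 7.99872.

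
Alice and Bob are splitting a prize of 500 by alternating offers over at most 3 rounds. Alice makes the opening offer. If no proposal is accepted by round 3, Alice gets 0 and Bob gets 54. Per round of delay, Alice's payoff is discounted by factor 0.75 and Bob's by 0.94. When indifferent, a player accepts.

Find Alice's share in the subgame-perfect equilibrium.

344.43

Round 3 (Alice proposes): Bob gets 54 if talks fail, so Alice offers 54 and keeps 446.
Round 2 (Bob proposes): Alice can get 446 next round, worth 0.75 × 446 = 334.5 now; Bob offers that and keeps 165.5.
Round 1 (Alice proposes): Bob can get 165.5 next round, worth 0.94 × 165.5 = 155.57 now, so Alice offers 155.57, keeping 344.43.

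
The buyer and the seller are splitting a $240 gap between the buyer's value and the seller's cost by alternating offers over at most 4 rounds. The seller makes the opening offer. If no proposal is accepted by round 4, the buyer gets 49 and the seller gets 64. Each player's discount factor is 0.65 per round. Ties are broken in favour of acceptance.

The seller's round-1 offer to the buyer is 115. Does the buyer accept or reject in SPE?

Accept

Round 4 (the buyer proposes): the seller gets 64 if talks fail, so the buyer offers 64 and keeps 176.
Round 3 (the seller proposes): the buyer can get 176 next round, worth 0.65 × 176 = 114.4 now, so the seller offers 114.4, keeping 125.6.
Round 2 (the buyer proposes): the seller can get 125.6 next round, worth 0.65 × 125.6 = 81.64 now. The buyer offers 81.64 and keeps 240 − 81.64 = 158.36.
So by rejecting in round 1, the buyer gets 158.36 next round, worth 0.65 × 158.36 = 102.934 now.
Offer 115 ≥ 102.934, so the buyer accepts.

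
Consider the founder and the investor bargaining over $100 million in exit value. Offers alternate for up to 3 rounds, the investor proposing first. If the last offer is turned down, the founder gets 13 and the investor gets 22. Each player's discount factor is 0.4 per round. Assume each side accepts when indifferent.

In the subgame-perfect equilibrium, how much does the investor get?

By backward induction:
Round 3 (the investor proposes): the founder gets 13 if talks fail, so the investor offers 13 and keeps 87.
Round 2 (the founder proposes): the investor can get 87 next round, worth 0.4 × 87 = 34.8 now. The founder offers 34.8 and keeps 100 − 34.8 = 65.2.
Round 1 (the investor proposes): the founder can get 65.2 next round, worth 0.4 × 65.2 = 26.08 now, so the investor offers 26.08, keeping 73.92.

73.92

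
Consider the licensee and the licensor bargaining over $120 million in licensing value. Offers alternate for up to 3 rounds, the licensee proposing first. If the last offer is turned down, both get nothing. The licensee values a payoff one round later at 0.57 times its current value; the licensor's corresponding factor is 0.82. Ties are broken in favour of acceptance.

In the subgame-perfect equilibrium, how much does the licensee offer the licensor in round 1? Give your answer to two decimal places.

42.31

Round 3 (the licensee proposes): the licensor will accept anything ≥ 0, so the licensee offers 0 and keeps 120.
Round 2 (the licensor proposes): the licensee can get 120 next round, worth 0.57 × 120 = 68.4 now; the licensor offers that and keeps 51.6.
Round 1 (the licensee proposes): the licensor can get 51.6 next round, worth 0.82 × 51.6 = 42.312 now. The licensee offers 42.312 and keeps 120 − 42.312 = 77.688.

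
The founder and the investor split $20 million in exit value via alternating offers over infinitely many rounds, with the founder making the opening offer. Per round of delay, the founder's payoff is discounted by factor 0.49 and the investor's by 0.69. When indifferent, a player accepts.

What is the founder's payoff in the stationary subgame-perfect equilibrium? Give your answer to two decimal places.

9.37

In a stationary SPE each proposer offers the other exactly their discounted continuation value.
If the founder keeps x when proposing and the investor keeps y when proposing, then x = 20 − 0.69y and y = 20 − 0.49x.
Solving: x = 20(1 − 0.69) / (1 − 0.49·0.69) = 6.2 / 0.6619 ≈ 9.3670.
The investor gets 20 − 9.3670 ≈ 10.6330.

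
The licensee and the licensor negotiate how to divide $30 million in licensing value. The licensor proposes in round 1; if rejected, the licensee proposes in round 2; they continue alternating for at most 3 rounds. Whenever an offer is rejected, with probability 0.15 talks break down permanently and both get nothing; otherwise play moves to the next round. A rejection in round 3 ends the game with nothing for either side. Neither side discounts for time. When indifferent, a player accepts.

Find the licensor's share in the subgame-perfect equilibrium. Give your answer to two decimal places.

26.18

By backward induction:
Round 3 (the licensor proposes): rejection yields 0 for the licensee; the licensor offers 0 and keeps 30.
Round 2 (the licensee proposes): rejecting gives the licensor an expected 0.85 × 30 = 25.5, so the licensee offers 25.5, keeping 4.5.
Round 1 (the licensor proposes): rejecting gives the licensee an expected 0.85 × 4.5 = 3.825, so the licensor offers 3.825, keeping 26.175.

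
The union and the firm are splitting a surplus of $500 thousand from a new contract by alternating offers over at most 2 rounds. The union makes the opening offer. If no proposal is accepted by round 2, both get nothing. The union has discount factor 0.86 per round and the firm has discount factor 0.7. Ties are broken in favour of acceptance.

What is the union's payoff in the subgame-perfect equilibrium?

By backward induction:
Round 2 (the firm proposes): the union will accept anything ≥ 0, so the firm offers 0 and keeps 500.
Round 1 (the union proposes): the firm can get 500 next round, worth 0.7 × 500 = 350 now, so the union offers 350, keeping 150.

150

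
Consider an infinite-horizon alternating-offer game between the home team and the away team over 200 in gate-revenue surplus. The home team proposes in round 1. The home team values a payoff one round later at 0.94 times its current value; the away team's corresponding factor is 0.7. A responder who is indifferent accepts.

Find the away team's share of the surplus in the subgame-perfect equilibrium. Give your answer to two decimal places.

When the home team proposes, the away team accepts any offer worth at least 0.7 times what the away team would get by proposing next round; and vice versa.
This gives x = 200 − 0.7y and y = 200 − 0.94x, where x and y are each side's share when it proposes.
Hence (1 − 0.7·0.94)x = 200(1 − 0.7), i.e. 0.342·x = 60.
x ≈ 175.4386; the away team's share is 200 − x ≈ 24.5614.

24.56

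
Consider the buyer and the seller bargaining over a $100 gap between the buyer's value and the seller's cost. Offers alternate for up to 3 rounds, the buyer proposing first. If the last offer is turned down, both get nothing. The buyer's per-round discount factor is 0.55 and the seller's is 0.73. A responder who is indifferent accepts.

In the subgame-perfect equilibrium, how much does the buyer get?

67.15

Round 3 (the buyer proposes): the seller will accept anything ≥ 0, so the buyer offers 0 and keeps 100.
Round 2 (the seller proposes): the buyer can get 100 next round, worth 0.55 × 100 = 55 now; the seller offers that and keeps 45.
Round 1 (the buyer proposes): the seller can get 45 next round, worth 0.73 × 45 = 32.85 now, so the buyer offers 32.85, keeping 67.15.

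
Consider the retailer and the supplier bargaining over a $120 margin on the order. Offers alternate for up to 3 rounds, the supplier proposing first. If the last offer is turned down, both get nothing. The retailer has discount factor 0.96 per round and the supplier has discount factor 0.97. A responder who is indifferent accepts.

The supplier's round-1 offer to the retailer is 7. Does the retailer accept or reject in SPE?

Accept

Round 3 (the supplier proposes): the retailer will accept anything ≥ 0, so the supplier offers 0 and keeps 120.
Round 2 (the retailer proposes): the supplier can get 120 next round, worth 0.97 × 120 = 116.4 now. The retailer offers 116.4 and keeps 120 − 116.4 = 3.6.
So by rejecting in round 1, the retailer gets 3.6 next round, worth 0.96 × 3.6 = 3.456 now.
Offer 7 ≥ 3.456, so the retailer accepts.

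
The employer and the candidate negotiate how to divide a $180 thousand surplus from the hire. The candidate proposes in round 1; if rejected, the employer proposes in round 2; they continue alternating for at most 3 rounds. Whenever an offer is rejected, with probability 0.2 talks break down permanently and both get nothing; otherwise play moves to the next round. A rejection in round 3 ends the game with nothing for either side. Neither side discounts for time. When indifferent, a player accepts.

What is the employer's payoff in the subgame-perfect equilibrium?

28.8

By backward induction:
Round 3 (the candidate proposes): the employer will accept anything ≥ 0, so the candidate offers 0 and keeps 180.
Round 2 (the employer proposes): rejecting gives the candidate an expected 0.8 × 180 = 144. The employer offers 144 and keeps 180 − 144 = 36.
Round 1 (the candidate proposes): rejecting gives the employer an expected 0.8 × 36 = 28.8. The candidate offers 28.8 and keeps 180 − 28.8 = 151.2.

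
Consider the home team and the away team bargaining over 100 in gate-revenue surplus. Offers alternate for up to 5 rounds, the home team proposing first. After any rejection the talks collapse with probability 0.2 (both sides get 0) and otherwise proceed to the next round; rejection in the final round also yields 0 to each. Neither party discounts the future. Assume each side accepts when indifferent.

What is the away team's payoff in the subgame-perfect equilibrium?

Round 5 (the home team proposes): the away team will accept anything ≥ 0, so the home team offers 0 and keeps 100.
Round 4 (the away team proposes): rejecting gives the home team an expected 0.8 × 100 = 80; the away team offers that and keeps 20.
Round 3 (the home team proposes): rejecting gives the away team an expected 0.8 × 20 = 16. The home team offers 16 and keeps 100 − 16 = 84.
Round 2 (the away team proposes): rejecting gives the home team an expected 0.8 × 84 = 67.2. The away team offers 67.2 and keeps 100 − 67.2 = 32.8.
Round 1 (the home team proposes): rejecting gives the away team an expected 0.8 × 32.8 = 26.24. The home team offers 26.24 and keeps 100 − 26.24 = 73.76.

26.24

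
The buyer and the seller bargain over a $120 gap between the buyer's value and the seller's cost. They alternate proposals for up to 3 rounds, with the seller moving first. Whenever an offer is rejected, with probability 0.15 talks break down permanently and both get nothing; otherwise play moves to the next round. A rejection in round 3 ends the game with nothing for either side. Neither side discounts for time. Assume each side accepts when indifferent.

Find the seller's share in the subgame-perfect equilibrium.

Round 3 (the seller proposes): the buyer will accept anything ≥ 0, so the seller offers 0 and keeps 120.
Round 2 (the buyer proposes): rejecting gives the seller an expected 0.85 × 120 = 102; the buyer offers that and keeps 18.
Round 1 (the seller proposes): rejecting gives the buyer an expected 0.85 × 18 = 15.3, so the seller offers 15.3, keeping 104.7.

104.7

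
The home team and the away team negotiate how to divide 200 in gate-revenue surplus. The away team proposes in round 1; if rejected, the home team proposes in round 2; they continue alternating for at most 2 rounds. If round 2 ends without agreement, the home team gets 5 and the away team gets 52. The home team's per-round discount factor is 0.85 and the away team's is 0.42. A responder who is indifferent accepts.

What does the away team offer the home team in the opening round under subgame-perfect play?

125.8

Round 2 (the home team proposes): the away team gets 52 if talks fail, so the home team offers 52 and keeps 148.
Round 1 (the away team proposes): the home team can get 148 next round, worth 0.85 × 148 = 125.8 now; the away team offers that and keeps 74.2.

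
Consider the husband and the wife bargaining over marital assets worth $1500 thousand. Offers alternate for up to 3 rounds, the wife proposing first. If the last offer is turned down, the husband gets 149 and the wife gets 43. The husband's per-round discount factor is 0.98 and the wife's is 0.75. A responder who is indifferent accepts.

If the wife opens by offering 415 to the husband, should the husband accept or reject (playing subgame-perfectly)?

Work out the husband's continuation value if the offer is rejected.
Round 3 (the wife proposes): the husband gets 149 if talks fail, so the wife offers 149 and keeps 1351.
Round 2 (the husband proposes): the wife can get 1351 next round, worth 0.75 × 1351 = 1013.25 now. The husband offers 1013.25 and keeps 1500 − 1013.25 = 486.75.
So by rejecting in round 1, the husband gets 486.75 next round, worth 0.98 × 486.75 = 477.015 now.
Offer 415 < 477.015, so the husband rejects.

Reject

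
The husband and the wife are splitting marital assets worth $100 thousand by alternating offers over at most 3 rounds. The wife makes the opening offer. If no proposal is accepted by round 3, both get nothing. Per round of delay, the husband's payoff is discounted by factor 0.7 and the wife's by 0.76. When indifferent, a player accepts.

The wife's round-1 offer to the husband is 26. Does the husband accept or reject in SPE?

Accept

Round 3 (the wife proposes): the husband will accept anything ≥ 0, so the wife offers 0 and keeps 100.
Round 2 (the husband proposes): the wife can get 100 next round, worth 0.76 × 100 = 76 now; the husband offers that and keeps 24.
So by rejecting in round 1, the husband gets 24 next round, worth 0.7 × 24 = 16.8 now.
Offer 26 ≥ 16.8, so the husband accepts.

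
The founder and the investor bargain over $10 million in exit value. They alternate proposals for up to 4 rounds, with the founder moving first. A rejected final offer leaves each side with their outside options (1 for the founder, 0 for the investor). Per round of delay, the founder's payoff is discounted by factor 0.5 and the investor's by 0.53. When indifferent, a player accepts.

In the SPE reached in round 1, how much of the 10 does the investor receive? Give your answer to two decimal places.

Round 4 (the investor proposes): the founder gets 1 if talks fail, so the investor offers 1 and keeps 9.
Round 3 (the founder proposes): the investor can get 9 next round, worth 0.53 × 9 = 4.77 now. The founder offers 4.77 and keeps 10 − 4.77 = 5.23.
Round 2 (the investor proposes): the founder can get 5.23 next round, worth 0.5 × 5.23 = 2.615 now. The investor offers 2.615 and keeps 10 − 2.615 = 7.385.
Round 1 (the founder proposes): the investor can get 7.385 next round, worth 0.53 × 7.385 = 3.91405 now; the founder offers that and keeps 6.08595.

3.91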